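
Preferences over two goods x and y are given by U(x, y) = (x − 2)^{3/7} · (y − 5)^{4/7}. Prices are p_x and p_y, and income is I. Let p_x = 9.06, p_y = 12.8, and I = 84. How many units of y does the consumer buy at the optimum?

This is Cobb-Douglas in (x−2, y−5): tangency gives 3/7·p_y·(y−5) = 4/7·p_x·(x−2).
After buying the subsistence bundle (2, 5), a share 3/7 of the remaining income goes to x: x* = 2 + 3/7·(I − 2p_x − 5p_y)/p_x.
Discretionary income = 84 − 2·9.06 − 5·12.8 = 1.88; y* = 5 + 4/7·1.88/12.8 = 5.0839.

y* = 5.0839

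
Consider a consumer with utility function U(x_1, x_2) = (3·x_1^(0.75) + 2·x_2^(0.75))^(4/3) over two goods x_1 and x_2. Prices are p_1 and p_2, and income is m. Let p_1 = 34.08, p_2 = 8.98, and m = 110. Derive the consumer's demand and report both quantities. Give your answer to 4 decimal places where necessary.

MU_x_1 ∝ 3·x_1^(-0.25), MU_x_2 ∝ 2·x_2^(-0.25), so MRS = (3/2)·(x_2/x_1)^(0.25) = p_1/p_2.
Hence x_2/x_1 = ((2/3)·p_1/p_2)^(1/(0.25)), i.e. raised to the 4 power.
With the ratio pinned down, the budget gives x_1* = m/(p_1 + p_2·(x_2/x_1)) and x_2* = (x_2/x_1)·x_1*.
Numerically x_2/x_1 = 40.975849, so x_1* = 110/(34.08 + 8.98·40.975849) = 0.2736 and x_2* = 40.975849·0.2736 = 11.2111.

x_1* = 0.2736, x_2* = 11.2111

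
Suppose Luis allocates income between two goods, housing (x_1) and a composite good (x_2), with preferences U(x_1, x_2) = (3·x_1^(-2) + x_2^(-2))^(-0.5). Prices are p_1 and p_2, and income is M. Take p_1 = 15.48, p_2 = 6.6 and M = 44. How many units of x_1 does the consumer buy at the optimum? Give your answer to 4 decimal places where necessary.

x_1* = 2.0408

Substitute x_2 = (x_2/x_1)·x_1 into the budget: x_1* = M/(p_1 + p_2·(x_2/x_1)).
Numerically x_2/x_1 = 0.921231, so x_1* = 44/(15.48 + 6.6·0.921231) = 2.0408.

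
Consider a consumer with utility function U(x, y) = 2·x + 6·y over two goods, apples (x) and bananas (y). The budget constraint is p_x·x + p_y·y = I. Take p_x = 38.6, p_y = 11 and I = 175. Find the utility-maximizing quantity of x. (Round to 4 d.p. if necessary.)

Perfect substitutes: compare marginal utility per dollar. 2/p_x vs 6/p_y → 0.0518 vs 0.5455.
y gives more utility per dollar, so spend all income on y: y* = I/p_y, x* = 0.
Numerically: x* = 0, y* = 15.9091.

x* = 0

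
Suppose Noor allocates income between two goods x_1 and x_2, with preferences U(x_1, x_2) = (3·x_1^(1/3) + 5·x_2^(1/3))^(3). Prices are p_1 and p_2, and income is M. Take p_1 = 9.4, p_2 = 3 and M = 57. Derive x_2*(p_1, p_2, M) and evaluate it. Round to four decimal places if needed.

From the CES first-order condition, (3/5)·(x_2/x_1)^(2/3) = p_1/p_2.
Hence x_2/x_1 = ((5/3)·p_1/p_2)^(1/(2/3)), i.e. raised to the 1.5 power.
With the ratio pinned down, the budget gives x_1* = M/(p_1 + p_2·(x_2/x_1)) and x_2* = (x_2/x_1)·x_1*.
Numerically x_2/x_1 = 11.933917, so x_1* = 57/(9.4 + 3·11.933917) = 1.261 and x_2* = 11.933917·1.261 = 15.0488.

x_2* = 15.0488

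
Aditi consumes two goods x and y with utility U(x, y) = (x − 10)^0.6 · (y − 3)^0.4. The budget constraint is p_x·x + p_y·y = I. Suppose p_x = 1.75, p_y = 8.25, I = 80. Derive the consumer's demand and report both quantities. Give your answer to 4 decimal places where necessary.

x* = 22.9429, y* = 4.8303

This is Cobb-Douglas in (x−10, y−3): tangency gives 0.6·p_y·(y−3) = 0.4·p_x·(x−10).
After buying the subsistence bundle (10, 3), a share 0.6 of the remaining income goes to x: x* = 10 + 0.6·(I − 10p_x − 3p_y)/p_x.
Discretionary income = 80 − 10·1.75 − 3·8.25 = 37.75; x* = 10 + 0.6·37.75/1.75 = 22.9429; y* = 3 + 0.4·37.75/8.25 = 4.8303.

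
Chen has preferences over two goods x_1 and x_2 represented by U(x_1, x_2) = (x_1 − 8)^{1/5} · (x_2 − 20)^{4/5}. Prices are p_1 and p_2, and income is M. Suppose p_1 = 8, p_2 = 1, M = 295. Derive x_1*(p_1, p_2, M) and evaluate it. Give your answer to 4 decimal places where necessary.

MRS = (1/4)·(x_2−20)/(x_1−8). Tangency with p_1/p_2 gives x_2−20 = 4·(p_1/p_2)·(x_1−8).
Substituting into the budget: x_1* = 8 + 0.2·(M − 8·p_1 − 20·p_2)/p_1, and x_2* = 20 + 0.8·(…)/p_2.
Discretionary income = 295 − 8·8 − 20·1 = 211; x_1* = 8 + 0.2·211/8 = 13.275.

x_1* = 13.275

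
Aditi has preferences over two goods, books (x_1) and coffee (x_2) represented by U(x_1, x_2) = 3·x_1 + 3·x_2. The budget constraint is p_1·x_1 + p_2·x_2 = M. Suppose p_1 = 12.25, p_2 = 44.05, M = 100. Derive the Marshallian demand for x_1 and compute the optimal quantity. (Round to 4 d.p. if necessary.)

Perfect substitutes: compare marginal utility per dollar. 3/p_1 vs 3/p_2 → 0.2449 vs 0.0681.
x_1 gives more utility per dollar, so spend all income on x_1: x_1* = M/p_1, x_2* = 0.
Numerically: x_1* = 8.1633, x_2* = 0.

x_1* = 8.1633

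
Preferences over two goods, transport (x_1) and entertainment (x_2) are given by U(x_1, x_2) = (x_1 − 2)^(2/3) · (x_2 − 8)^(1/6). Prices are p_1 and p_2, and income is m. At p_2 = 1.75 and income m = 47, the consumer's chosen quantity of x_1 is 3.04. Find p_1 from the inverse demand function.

This is Cobb-Douglas in (x_1−2, x_2−8): tangency gives 2/3·p_2·(x_2−8) = 1/6·p_1·(x_1−2).
Substituting into the budget: x_1* = 2 + 0.8·(m − 2·p_1 − 8·p_2)/p_1, and x_2* = 8 + 0.2·(…)/p_2.
Set x_1* = 3.04 in the demand function and solve for p_1: p_1 = 10.

p_1 = 10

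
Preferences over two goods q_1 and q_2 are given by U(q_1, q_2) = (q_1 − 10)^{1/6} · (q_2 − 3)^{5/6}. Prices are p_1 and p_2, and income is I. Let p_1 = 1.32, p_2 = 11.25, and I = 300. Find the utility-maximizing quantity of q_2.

q_2* = 21.7444

Let q_1' = q_1−10, q_2' = q_2−3. MRS = (1/5)·q_2'/q_1' = p_1/p_2.
After buying the subsistence bundle (10, 3), a share 1/6 of the remaining income goes to q_1: q_1* = 10 + 1/6·(I − 10p_1 − 3p_2)/p_1.
Discretionary income = 300 − 10·1.32 − 3·11.25 = 253.05; q_2* = 3 + 5/6·253.05/11.25 = 21.7444.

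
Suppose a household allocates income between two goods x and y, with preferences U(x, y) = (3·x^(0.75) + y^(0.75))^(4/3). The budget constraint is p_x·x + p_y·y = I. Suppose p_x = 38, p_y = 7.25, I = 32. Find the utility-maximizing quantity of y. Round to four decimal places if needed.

MRS = MU_x/MU_y = 3·(y/x)^(0.25). Set equal to p_x/p_y.
Hence y/x = ((1/3)·p_x/p_y)^(1/(0.25)), i.e. raised to the 4 power.
With the ratio pinned down, the budget gives x* = I/(p_x + p_y·(y/x)) and y* = (y/x)·x*.
Numerically y/x = 9.317456, so x* = 32/(38 + 7.25·9.317456) = 0.3032 and y* = 9.317456·0.3032 = 2.8248.

y* = 2.8248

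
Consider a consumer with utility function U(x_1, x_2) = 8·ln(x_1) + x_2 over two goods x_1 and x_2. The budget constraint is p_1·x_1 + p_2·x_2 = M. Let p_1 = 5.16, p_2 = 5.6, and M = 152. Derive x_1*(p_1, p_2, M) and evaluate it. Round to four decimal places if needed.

x_1* = 8.6822

Set MRS = p_1/p_2: (8/x_1)/1 = p_1/p_2.
So x_1*(p_1,p_2) = 8·p_2/p_1, independent of income; and x_2* = (M − 8·p_2)/p_2.
At the given prices: x_1* = 8·5.6/5.16 = 8.6822.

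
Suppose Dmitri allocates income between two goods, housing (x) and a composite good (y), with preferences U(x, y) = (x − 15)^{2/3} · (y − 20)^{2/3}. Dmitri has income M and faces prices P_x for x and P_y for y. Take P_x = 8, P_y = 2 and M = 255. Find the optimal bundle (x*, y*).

This is Cobb-Douglas in (x−15, y−20): tangency gives 2/3·P_y·(y−20) = 2/3·P_x·(x−15).
Substituting into the budget: x* = 15 + 0.5·(M − 15·P_x − 20·P_y)/P_x, and y* = 20 + 0.5·(…)/P_y.
Discretionary income = 255 − 15·8 − 20·2 = 95; x* = 15 + 0.5·95/8 = 20.9375; y* = 20 + 0.5·95/2 = 43.75.

x* = 20.9375, y* = 43.75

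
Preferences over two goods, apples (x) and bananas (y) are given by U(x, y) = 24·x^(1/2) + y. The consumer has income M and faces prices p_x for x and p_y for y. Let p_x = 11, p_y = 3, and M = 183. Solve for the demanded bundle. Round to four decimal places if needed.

x* = 10.7107, y* = 21.7273

Set MRS = p_x/p_y: 12·x^(−1/2) = p_x/p_y.
Solve: √x = 12·p_y/p_x, so x*(p_x,p_y) = (12·p_y/p_x)², and y* = (M − p_x·x*)/p_y.
Plugging in: x* = (12·3/11)² = 10.7107, y* = 21.7273.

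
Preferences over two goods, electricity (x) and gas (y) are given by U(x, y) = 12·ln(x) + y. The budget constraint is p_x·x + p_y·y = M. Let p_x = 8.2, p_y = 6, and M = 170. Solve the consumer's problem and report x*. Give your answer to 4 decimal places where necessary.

x* = 8.7805

MU_x = 12/x, MU_y = 1. Tangency: 12/x = p_x/p_y.
So x*(p_x,p_y) = 12·p_y/p_x, independent of income; and y* = (M − 12·p_y)/p_y.
At the given prices: x* = 12·6/8.2 = 8.7805.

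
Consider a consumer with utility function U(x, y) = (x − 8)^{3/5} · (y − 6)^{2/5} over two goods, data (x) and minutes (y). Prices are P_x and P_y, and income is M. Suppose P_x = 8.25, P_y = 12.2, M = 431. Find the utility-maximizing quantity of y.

Discretionary income = 431 − 8·8.25 − 6·12.2 = 291.8; y* = 6 + 0.4·291.8/12.2 = 15.5672.

y* = 15.5672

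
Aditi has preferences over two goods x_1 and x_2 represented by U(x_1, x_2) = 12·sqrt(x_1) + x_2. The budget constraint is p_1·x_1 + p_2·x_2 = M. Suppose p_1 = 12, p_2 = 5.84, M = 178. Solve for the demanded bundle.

x_1* = 8.5264, x_2* = 12.9595

Solve: √x_1 = 6·p_2/p_1, so x_1*(p_1,p_2) = (6·p_2/p_1)², and x_2* = (M − p_1·x_1*)/p_2.
Plugging in: x_1* = (6·5.84/12)² = 8.5264, x_2* = 12.9595.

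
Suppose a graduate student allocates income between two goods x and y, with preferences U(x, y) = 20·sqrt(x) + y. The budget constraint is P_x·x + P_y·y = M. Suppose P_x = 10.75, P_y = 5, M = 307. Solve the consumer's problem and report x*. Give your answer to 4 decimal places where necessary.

x* = 21.6333

Utility is quasi-linear in y; the FOC for x is 10/√x = P_x/P_y.
Solve: √x = 10·P_y/P_x, so x*(P_x,P_y) = (10·P_y/P_x)², and y* = (M − P_x·x*)/P_y.
Plugging in: x* = (10·5/10.75)² = 21.6333.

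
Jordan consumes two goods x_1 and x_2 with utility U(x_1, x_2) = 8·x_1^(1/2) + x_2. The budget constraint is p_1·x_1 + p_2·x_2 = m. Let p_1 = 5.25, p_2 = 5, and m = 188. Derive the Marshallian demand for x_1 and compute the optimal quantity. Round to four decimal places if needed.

x_1* = 14.5125

Utility is quasi-linear in x_2; the FOC for x_1 is 4/√x_1 = p_1/p_2.
Thus x_1* = (4·p_2/p_1)² — independent of m — with the rest of income spent on x_2.
Plugging in: x_1* = (4·5/5.25)² = 14.5125.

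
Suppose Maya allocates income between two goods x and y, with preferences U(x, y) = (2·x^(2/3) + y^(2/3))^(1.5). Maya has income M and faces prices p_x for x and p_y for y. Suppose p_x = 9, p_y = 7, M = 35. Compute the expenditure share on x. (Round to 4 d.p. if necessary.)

share on x = 0.8288

With the ratio pinned down, the budget gives x* = M/(p_x + p_y·(y/x)) and y* = (y/x)·x*.
Numerically y/x = 0.265671, so x* = 35/(9 + 7·0.265671) = 3.2229 and y* = 0.265671·3.2229 = 0.8562.
Expenditure on x: 9·3.2229 = 29.0063; share = 0.8288.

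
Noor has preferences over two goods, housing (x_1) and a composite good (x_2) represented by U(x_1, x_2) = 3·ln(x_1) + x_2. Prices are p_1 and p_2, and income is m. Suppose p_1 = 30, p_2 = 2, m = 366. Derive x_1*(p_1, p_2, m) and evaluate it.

x_1* = 0.2

At the given prices: x_1* = 3·2/30 = 0.2.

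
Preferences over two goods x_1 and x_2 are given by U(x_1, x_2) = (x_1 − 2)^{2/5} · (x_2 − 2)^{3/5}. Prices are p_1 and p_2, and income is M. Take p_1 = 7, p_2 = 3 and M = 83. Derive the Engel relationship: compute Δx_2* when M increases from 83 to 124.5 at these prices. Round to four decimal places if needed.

Δx_2* = 8.3

Let x_1' = x_1−2, x_2' = x_2−2. MRS = (2/3)·x_2'/x_1' = p_1/p_2.
After buying the subsistence bundle (2, 2), a share 0.4 of the remaining income goes to x_1: x_1* = 2 + 0.4·(M − 2p_1 − 2p_2)/p_1.
Discretionary income = 83 − 2·7 − 2·3 = 63; x_2* = 2 + 0.6·63/3 = 14.6.
At M' = 124.5: x_2* = 22.9. Change: 22.9 − 14.6 = 8.3.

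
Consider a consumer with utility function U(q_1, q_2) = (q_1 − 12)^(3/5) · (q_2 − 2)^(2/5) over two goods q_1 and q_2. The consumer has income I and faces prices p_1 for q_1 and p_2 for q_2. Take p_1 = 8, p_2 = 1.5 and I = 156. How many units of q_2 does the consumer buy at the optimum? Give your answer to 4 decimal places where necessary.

q_2* = 17.2

After buying the subsistence bundle (12, 2), a share 0.6 of the remaining income goes to q_1: q_1* = 12 + 0.6·(I − 12p_1 − 2p_2)/p_1.
Discretionary income = 156 − 12·8 − 2·1.5 = 57; q_2* = 2 + 0.4·57/1.5 = 17.2.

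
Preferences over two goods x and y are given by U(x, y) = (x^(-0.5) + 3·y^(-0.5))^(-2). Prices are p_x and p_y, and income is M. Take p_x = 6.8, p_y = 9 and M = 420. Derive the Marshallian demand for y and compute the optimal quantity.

y* = 32.4555

MU_x ∝ x^(-1.5), MU_y ∝ 3·y^(-1.5), so MRS = (1/3)·(y/x)^(1.5) = p_x/p_y.
Hence y/x = (3·p_x/p_y)^(1/(1.5)), i.e. raised to the 2/3 power.
Substitute y = (y/x)·x into the budget: x* = M/(p_x + p_y·(y/x)).
Numerically y/x = 1.72554, so x* = 420/(6.8 + 9·1.72554) = 18.8089 and y* = 1.72554·18.8089 = 32.4555.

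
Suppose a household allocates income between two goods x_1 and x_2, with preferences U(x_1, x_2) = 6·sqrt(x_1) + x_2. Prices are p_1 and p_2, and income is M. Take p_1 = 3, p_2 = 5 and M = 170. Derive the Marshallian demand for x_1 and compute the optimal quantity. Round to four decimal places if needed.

x_1* = 25

Set MRS = p_1/p_2: 3·x_1^(−1/2) = p_1/p_2.
Solve: √x_1 = 3·p_2/p_1, so x_1*(p_1,p_2) = (3·p_2/p_1)², and x_2* = (M − p_1·x_1*)/p_2.
Plugging in: x_1* = (3·5/3)² = 25.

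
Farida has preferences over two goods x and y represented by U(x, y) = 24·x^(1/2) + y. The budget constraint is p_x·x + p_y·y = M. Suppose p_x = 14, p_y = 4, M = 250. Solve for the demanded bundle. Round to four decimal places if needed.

Plugging in: x* = (12·4/14)² = 11.7551, y* = 21.3571.

x* = 11.7551, y* = 21.3571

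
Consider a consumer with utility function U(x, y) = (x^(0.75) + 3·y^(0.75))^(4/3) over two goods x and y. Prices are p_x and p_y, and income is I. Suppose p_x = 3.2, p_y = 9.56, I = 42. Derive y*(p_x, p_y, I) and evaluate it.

From the CES first-order condition, (1/3)·(y/x)^(0.25) = p_x/p_y.
Solve for the ratio: y/x = [3·p_x/p_y]^(4).
With the ratio pinned down, the budget gives x* = I/(p_x + p_y·(y/x)) and y* = (y/x)·x*.
Numerically y/x = 1.016842, so x* = 42/(3.2 + 9.56·1.016842) = 3.2505 and y* = 1.016842·3.2505 = 3.3053.

y* = 3.3053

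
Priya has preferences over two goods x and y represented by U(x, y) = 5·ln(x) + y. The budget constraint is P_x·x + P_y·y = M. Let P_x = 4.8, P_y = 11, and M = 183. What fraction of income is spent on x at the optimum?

share on x = 0.3005

At the given prices: x* = 5·11/4.8 = 11.4583, and y* = 11.6364.
Expenditure on x: 4.8·11.4583 = 55; share = 0.3005.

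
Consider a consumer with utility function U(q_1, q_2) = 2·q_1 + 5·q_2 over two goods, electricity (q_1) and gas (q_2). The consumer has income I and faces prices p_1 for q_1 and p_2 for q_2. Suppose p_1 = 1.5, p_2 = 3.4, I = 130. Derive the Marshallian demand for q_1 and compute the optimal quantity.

Linear utility — the consumer picks whichever good has higher MU/price: 2/1.5 = 1.3333 vs 5/3.4 = 1.4706.
q_2 gives more utility per dollar, so spend all income on q_2: q_2* = I/p_2, q_1* = 0.
Numerically: q_1* = 0, q_2* = 38.2353.

q_1* = 0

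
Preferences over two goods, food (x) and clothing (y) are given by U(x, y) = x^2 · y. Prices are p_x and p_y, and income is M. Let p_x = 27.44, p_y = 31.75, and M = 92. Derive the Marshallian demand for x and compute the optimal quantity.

Demand: x*(p_x,p_y,M) = 2/3·M/p_x and y* = 1/3·M/p_y.
At p_x=27.44, p_y=31.75, M=92: x* = 2/3·92/27.44 = 2.2352.

x* = 2.2352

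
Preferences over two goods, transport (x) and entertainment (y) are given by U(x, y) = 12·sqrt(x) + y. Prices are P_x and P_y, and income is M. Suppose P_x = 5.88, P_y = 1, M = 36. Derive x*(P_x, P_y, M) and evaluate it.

Plugging in: x* = (6·1/5.88)² = 1.0412.

x* = 1.0412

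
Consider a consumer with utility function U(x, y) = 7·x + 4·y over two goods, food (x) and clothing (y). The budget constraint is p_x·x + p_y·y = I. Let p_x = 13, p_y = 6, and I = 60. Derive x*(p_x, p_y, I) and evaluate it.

Linear utility — the consumer picks whichever good has higher MU/price: 7/13 = 0.5385 vs 4/6 = 0.6667.
y gives more utility per dollar, so spend all income on y: y* = I/p_y, x* = 0.
Numerically: x* = 0, y* = 10.

x* = 0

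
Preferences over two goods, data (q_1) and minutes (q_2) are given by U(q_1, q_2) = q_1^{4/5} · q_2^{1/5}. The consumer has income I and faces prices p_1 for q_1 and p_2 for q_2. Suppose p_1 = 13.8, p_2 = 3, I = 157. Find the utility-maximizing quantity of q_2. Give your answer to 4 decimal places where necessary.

Demand: q_1*(p_1,p_2,I) = 0.8·I/p_1 and q_2* = 0.2·I/p_2.
At p_1=13.8, p_2=3, I=157: q_2* = 0.2·157/3 = 10.4667.

q_2* = 10.4667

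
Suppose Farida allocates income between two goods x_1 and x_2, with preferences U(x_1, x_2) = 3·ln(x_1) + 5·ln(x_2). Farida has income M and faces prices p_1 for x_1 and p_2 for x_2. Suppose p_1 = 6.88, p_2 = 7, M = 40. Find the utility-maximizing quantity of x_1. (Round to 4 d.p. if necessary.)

x_1* = 2.1802

The MRS is (3/5)·x_2/x_1. Set MRS = p_1/p_2.
So 3·p_2·x_2 = 5·p_1·x_1; combined with the budget, a share 0.375 of income goes to x_1.
Demand: x_1*(p_1,p_2,M) = 0.375·M/p_1 and x_2* = 0.625·M/p_2.
At p_1=6.88, p_2=7, M=40: x_1* = 0.375·40/6.88 = 2.1802.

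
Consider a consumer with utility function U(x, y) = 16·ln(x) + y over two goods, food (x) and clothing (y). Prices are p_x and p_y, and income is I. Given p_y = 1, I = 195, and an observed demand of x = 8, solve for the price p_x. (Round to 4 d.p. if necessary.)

Set MRS = p_x/p_y: (16/x)/1 = p_x/p_y.
So x*(p_x,p_y) = 16·p_y/p_x, independent of income; and y* = (I − 16·p_y)/p_y.
Set x* = 8 in the demand function and solve for p_x: p_x = 2.

p_x = 2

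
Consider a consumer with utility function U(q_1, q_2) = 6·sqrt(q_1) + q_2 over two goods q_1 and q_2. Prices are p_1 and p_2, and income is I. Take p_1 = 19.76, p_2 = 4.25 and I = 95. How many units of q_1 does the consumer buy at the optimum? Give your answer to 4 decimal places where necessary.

Utility is quasi-linear in q_2; the FOC for q_1 is 3/√q_1 = p_1/p_2.
Thus q_1* = (3·p_2/p_1)² — independent of I — with the rest of income spent on q_2.
Plugging in: q_1* = (3·4.25/19.76)² = 0.4163.

q_1* = 0.4163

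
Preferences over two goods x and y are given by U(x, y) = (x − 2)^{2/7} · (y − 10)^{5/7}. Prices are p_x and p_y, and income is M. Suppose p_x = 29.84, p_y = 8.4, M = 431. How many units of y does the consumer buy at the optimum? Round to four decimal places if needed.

After buying the subsistence bundle (2, 10), a share 2/7 of the remaining income goes to x: x* = 2 + 2/7·(M − 2p_x − 10p_y)/p_x.
Discretionary income = 431 − 2·29.84 − 10·8.4 = 287.32; y* = 10 + 5/7·287.32/8.4 = 34.432.

y* = 34.432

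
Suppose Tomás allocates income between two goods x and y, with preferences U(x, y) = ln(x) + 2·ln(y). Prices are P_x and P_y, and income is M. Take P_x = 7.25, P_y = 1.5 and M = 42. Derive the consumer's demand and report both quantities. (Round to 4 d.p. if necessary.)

MU_x/MU_y = (y)/(2·x); tangency sets this equal to P_x/P_y.
So P_y·y = 2·P_x·x; combined with the budget, a share 1/3 of income goes to x.
Demand: x*(P_x,P_y,M) = 1/3·M/P_x and y* = 2/3·M/P_y.
At P_x=7.25, P_y=1.5, M=42: x* = 1/3·42/7.25 = 1.931, y* = 18.6667.

x* = 1.931, y* = 18.6667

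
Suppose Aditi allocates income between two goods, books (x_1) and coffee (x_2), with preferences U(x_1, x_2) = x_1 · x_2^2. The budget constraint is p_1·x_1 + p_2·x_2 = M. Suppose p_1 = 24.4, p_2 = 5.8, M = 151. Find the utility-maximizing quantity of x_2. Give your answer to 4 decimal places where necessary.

x_2* = 17.3563

The MRS is (1/2)·x_2/x_1. Set MRS = p_1/p_2.
Rearranging, p_2·x_2 = 2·p_1·x_1. Substituting into the budget gives p_1·x_1·(1 + 2) = M.
Demand: x_1*(p_1,p_2,M) = 1/3·M/p_1 and x_2* = 2/3·M/p_2.
At p_1=24.4, p_2=5.8, M=151: x_2* = 2/3·151/5.8 = 17.3563.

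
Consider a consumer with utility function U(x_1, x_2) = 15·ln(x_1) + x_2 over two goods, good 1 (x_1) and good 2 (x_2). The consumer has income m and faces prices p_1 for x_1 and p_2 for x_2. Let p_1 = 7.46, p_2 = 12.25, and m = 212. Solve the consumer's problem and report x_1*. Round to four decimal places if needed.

At the given prices: x_1* = 15·12.25/7.46 = 24.6314.

x_1* = 24.6314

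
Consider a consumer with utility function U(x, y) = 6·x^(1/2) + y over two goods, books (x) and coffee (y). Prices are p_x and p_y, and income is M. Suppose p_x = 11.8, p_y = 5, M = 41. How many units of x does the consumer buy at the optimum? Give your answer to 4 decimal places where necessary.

Utility is quasi-linear in y; the FOC for x is 3/√x = p_x/p_y.
Solve: √x = 3·p_y/p_x, so x*(p_x,p_y) = (3·p_y/p_x)², and y* = (M − p_x·x*)/p_y.
Plugging in: x* = (3·5/11.8)² = 1.6159.

x* = 1.6159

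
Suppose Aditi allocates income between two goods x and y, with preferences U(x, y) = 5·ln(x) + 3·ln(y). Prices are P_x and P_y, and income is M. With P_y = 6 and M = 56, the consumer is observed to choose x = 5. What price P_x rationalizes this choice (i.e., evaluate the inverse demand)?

Tangency: MRS = (5/3)·y/x = P_x/P_y.
So 5·P_y·y = 3·P_x·x; combined with the budget, a share 0.625 of income goes to x.
Demand: x*(P_x,P_y,M) = 0.625·M/P_x and y* = 0.375·M/P_y.
Set x* = 5 in the demand function and solve for P_x: P_x = 7.

P_x = 7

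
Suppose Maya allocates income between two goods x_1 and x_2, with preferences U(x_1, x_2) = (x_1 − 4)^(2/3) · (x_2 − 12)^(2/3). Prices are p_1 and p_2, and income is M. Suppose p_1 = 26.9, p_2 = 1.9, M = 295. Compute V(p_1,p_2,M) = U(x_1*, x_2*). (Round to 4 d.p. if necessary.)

V = 25.9934

Discretionary income = 295 − 4·26.9 − 12·1.9 = 164.6; x_1* = 4 + 0.5·164.6/26.9 = 7.0595; x_2* = 12 + 0.5·164.6/1.9 = 55.3158.
Utility at the optimum: U(7.0595, 55.3158) = 25.9934.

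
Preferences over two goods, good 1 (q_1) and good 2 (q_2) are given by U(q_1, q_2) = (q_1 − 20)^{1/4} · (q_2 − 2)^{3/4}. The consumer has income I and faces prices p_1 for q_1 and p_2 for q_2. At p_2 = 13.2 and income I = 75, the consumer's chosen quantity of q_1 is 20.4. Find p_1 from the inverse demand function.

p_1 = 2.25

This is Cobb-Douglas in (q_1−20, q_2−2): tangency gives 0.25·p_2·(q_2−2) = 0.75·p_1·(q_1−20).
After buying the subsistence bundle (20, 2), a share 0.25 of the remaining income goes to q_1: q_1* = 20 + 0.25·(I − 20p_1 − 2p_2)/p_1.
Set q_1* = 20.4 in the demand function and solve for p_1: p_1 = 2.25.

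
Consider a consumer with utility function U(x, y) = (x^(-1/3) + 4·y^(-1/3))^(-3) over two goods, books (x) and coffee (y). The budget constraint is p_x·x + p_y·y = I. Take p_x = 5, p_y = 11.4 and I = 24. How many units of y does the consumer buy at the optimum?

From the CES first-order condition, (1/4)·(y/x)^(4/3) = p_x/p_y.
Solve for the ratio: y/x = [4·p_x/p_y]^(0.75).
With the ratio pinned down, the budget gives x* = I/(p_x + p_y·(y/x)) and y* = (y/x)·x*.
Numerically y/x = 1.524382, so x* = 24/(5 + 11.4·1.524382) = 1.0725 and y* = 1.524382·1.0725 = 1.6349.

y* = 1.6349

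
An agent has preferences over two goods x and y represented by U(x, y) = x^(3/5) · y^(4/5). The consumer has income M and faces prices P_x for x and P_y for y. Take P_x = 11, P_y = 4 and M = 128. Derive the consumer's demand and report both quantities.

x* = 4.987, y* = 18.2857

At P_x=11, P_y=4, M=128: x* = 3/7·128/11 = 4.987, y* = 18.2857.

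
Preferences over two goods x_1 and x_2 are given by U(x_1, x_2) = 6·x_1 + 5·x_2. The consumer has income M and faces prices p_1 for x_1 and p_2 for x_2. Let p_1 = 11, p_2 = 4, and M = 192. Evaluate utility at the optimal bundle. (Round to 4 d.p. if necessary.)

V = 240

Numerically: x_1* = 0, x_2* = 48.
Utility at the optimum: U(0, 48) = 240.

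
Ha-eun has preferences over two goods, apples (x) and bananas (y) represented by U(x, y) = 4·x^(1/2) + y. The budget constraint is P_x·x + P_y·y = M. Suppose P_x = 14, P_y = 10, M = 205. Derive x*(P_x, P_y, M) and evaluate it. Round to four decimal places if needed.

x* = 2.0408

Set MRS = P_x/P_y: 2·x^(−1/2) = P_x/P_y.
Thus x* = (2·P_y/P_x)² — independent of M — with the rest of income spent on y.
Plugging in: x* = (2·10/14)² = 2.0408.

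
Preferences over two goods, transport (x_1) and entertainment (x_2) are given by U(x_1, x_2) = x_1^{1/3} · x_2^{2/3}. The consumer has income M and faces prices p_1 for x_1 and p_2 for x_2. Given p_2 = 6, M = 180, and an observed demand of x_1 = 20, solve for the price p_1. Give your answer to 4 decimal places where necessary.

p_1 = 3

The MRS is (1/2)·x_2/x_1. Set MRS = p_1/p_2.
Rearranging, p_2·x_2 = 2·p_1·x_1. Substituting into the budget gives p_1·x_1·(1 + 2) = M.
Demand: x_1*(p_1,p_2,M) = 1/3·M/p_1 and x_2* = 2/3·M/p_2.
Set x_1* = 20 in the demand function and solve for p_1: p_1 = 3.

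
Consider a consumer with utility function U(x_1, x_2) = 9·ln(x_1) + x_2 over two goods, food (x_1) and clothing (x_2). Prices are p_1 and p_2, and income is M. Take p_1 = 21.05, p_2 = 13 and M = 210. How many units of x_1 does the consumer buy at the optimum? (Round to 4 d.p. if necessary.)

x_1* = 5.5582

Set MRS = p_1/p_2: (9/x_1)/1 = p_1/p_2.
So x_1*(p_1,p_2) = 9·p_2/p_1, independent of income; and x_2* = (M − 9·p_2)/p_2.
At the given prices: x_1* = 9·13/21.05 = 5.5582.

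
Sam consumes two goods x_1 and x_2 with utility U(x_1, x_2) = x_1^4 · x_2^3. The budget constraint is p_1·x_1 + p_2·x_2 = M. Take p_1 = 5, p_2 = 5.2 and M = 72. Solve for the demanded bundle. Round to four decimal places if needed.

x_1* = 8.2286, x_2* = 5.9341

Tangency: MRS = (4/3)·x_2/x_1 = p_1/p_2.
Rearranging, p_2·x_2 = (3/4)·p_1·x_1. Substituting into the budget gives p_1·x_1·(1 + (3/4)) = M.
Demand: x_1*(p_1,p_2,M) = 4/7·M/p_1 and x_2* = 3/7·M/p_2.
At p_1=5, p_2=5.2, M=72: x_1* = 4/7·72/5 = 8.2286, x_2* = 5.9341.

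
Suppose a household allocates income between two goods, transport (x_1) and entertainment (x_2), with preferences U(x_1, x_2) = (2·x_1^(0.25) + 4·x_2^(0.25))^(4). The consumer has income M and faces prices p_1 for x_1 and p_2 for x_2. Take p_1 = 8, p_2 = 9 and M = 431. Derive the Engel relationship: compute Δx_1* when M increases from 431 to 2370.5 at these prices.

MU_x_1 ∝ 2·x_1^(-0.75), MU_x_2 ∝ 4·x_2^(-0.75), so MRS = (1/2)·(x_2/x_1)^(0.75) = p_1/p_2.
Solve for the ratio: x_2/x_1 = [2·p_1/p_2]^(4/3).
With the ratio pinned down, the budget gives x_1* = M/(p_1 + p_2·(x_2/x_1)) and x_2* = (x_2/x_1)·x_1*.
Numerically x_2/x_1 = 2.153624, so x_1* = 431/(8 + 9·2.153624) = 15.7399.
At M' = 2370.5: x_1* = 86.5695. Change: 86.5695 − 15.7399 = 70.8296.

Δx_1* = 70.8296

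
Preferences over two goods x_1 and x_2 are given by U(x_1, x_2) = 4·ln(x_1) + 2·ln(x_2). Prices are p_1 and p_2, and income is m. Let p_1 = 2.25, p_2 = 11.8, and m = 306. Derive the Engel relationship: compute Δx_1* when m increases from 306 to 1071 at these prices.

MU_x_1/MU_x_2 = (4·x_2)/(2·x_1); tangency sets this equal to p_1/p_2.
So 4·p_2·x_2 = 2·p_1·x_1; combined with the budget, a share 2/3 of income goes to x_1.
Demand: x_1*(p_1,p_2,m) = 2/3·m/p_1 and x_2* = 1/3·m/p_2.
At p_1=2.25, p_2=11.8, m=306: x_1* = 2/3·306/2.25 = 90.6667.
At m' = 1071: x_1* = 317.3333. Change: 317.3333 − 90.6667 = 226.6667.

Δx_1* = 226.6667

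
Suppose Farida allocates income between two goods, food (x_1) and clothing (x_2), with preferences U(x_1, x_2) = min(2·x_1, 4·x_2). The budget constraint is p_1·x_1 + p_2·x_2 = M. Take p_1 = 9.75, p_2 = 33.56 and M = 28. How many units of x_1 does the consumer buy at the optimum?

With perfect complements, no substitution: consume in ratio x_1:x_2 = 4:2.
Budget: p_1·x_1 + p_2·(1/2)·x_1 = M, so (4·p_1 + 2·p_2)·x_1 = 4·M.
Demand: x_1*(p_1,p_2,M) = 4·M/(4·p_1 + 2·p_2), x_2* = 2·M/(4·p_1 + 2·p_2).
Here 4·9.75 + 2·33.56 = 106.12, giving x_1* = 1.0554.

x_1* = 1.0554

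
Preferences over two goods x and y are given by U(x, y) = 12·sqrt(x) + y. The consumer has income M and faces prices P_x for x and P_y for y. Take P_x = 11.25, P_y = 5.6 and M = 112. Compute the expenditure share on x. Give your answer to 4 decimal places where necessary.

share on x = 0.896

Thus x* = (6·P_y/P_x)² — independent of M — with the rest of income spent on y.
Plugging in: x* = (6·5.6/11.25)² = 8.9202, y* = 2.08.
Expenditure on x: 11.25·8.9202 = 100.352; share = 0.896.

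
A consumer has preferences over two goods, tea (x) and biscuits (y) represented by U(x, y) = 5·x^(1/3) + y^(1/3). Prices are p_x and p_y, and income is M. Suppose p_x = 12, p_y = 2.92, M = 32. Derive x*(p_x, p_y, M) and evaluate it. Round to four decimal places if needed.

MU_x ∝ 5·x^(-2/3), MU_y ∝ y^(-2/3), so MRS = 5·(y/x)^(2/3) = p_x/p_y.
Hence y/x = ((1/5)·p_x/p_y)^(1/(2/3)), i.e. raised to the 1.5 power.
With the ratio pinned down, the budget gives x* = M/(p_x + p_y·(y/x)) and y* = (y/x)·x*.
Numerically y/x = 0.745148, so x* = 32/(12 + 2.92·0.745148) = 2.2574.

x* = 2.2574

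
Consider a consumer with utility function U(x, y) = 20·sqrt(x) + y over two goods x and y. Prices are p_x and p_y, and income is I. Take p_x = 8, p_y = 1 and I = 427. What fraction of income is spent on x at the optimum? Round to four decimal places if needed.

Set MRS = p_x/p_y: 10·x^(−1/2) = p_x/p_y.
Thus x* = (10·p_y/p_x)² — independent of I — with the rest of income spent on y.
Plugging in: x* = (10·1/8)² = 1.5625, y* = 414.5.
Expenditure on x: 8·1.5625 = 12.5; share = 0.0293.

share on x = 0.0293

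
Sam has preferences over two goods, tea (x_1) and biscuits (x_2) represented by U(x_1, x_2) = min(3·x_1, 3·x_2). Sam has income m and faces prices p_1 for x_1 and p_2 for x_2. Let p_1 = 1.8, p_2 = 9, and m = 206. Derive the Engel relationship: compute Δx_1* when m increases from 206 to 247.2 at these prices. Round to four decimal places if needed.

Δx_1* = 3.8148

Leontief preferences: the optimum is at the kink where x_1/3 = x_2/3, i.e. x_2 = x_1.
Budget: p_1·x_1 + p_2·x_1 = m, so (3·p_1 + 3·p_2)·x_1 = 3·m.
Demand: x_1*(p_1,p_2,m) = 3·m/(3·p_1 + 3·p_2), x_2* = 3·m/(3·p_1 + 3·p_2).
Here 3·1.8 + 3·9 = 32.4, giving x_1* = 19.0741.
At m' = 247.2: x_1* = 22.8889. Change: 22.8889 − 19.0741 = 3.8148.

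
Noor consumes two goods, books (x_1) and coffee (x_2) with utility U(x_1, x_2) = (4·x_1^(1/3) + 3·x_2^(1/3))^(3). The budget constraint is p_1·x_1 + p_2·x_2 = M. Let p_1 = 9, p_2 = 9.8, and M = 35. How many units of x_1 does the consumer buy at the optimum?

x_1* = 2.3969

From the CES first-order condition, (4/3)·(x_2/x_1)^(2/3) = p_1/p_2.
Hence x_2/x_1 = ((3/4)·p_1/p_2)^(1/(2/3)), i.e. raised to the 1.5 power.
With the ratio pinned down, the budget gives x_1* = M/(p_1 + p_2·(x_2/x_1)) and x_2* = (x_2/x_1)·x_1*.
Numerically x_2/x_1 = 0.571632, so x_1* = 35/(9 + 9.8·0.571632) = 2.3969.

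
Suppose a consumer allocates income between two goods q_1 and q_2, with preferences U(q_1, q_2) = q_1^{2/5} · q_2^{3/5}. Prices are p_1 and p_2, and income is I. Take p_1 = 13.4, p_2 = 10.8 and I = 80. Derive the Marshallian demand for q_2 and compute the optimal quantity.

q_2* = 4.4444

Tangency: MRS = (2/3)·q_2/q_1 = p_1/p_2.
So 0.4·p_2·q_2 = 0.6·p_1·q_1; combined with the budget, a share 0.4 of income goes to q_1.
Demand: q_1*(p_1,p_2,I) = 0.4·I/p_1 and q_2* = 0.6·I/p_2.
At p_1=13.4, p_2=10.8, I=80: q_2* = 0.6·80/10.8 = 4.4444.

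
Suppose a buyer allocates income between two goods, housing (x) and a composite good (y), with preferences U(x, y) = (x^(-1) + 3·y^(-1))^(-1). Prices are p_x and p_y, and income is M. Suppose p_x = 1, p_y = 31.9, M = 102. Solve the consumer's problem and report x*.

With the ratio pinned down, the budget gives x* = M/(p_x + p_y·(y/x)) and y* = (y/x)·x*.
Numerically y/x = 0.306666, so x* = 102/(1 + 31.9·0.306666) = 9.4597.

x* = 9.4597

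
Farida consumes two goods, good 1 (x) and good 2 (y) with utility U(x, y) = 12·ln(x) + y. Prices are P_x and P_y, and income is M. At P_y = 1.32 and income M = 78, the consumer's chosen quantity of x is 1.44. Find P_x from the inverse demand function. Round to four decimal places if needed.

MU_x = 12/x, MU_y = 1. Tangency: 12/x = P_x/P_y.
So x*(P_x,P_y) = 12·P_y/P_x, independent of income; and y* = (M − 12·P_y)/P_y.
Set x* = 1.44 in the demand function and solve for P_x: P_x = 11.

P_x = 11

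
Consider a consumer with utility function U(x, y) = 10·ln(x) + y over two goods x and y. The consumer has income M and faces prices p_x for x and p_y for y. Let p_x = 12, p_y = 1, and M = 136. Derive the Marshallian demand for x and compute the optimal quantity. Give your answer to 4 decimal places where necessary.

MU_x = 10/x, MU_y = 1. Tangency: 10/x = p_x/p_y.
So x*(p_x,p_y) = 10·p_y/p_x, independent of income; and y* = (M − 10·p_y)/p_y.
At the given prices: x* = 10·1/12 = 0.8333.

x* = 0.8333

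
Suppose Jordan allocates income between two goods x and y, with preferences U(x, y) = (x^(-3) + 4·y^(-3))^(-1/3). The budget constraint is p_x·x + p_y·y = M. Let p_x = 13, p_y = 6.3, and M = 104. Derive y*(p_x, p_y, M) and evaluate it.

y* = 7.4447

MRS = MU_x/MU_y = (1/4)·(y/x)^(4). Set equal to p_x/p_y.
Solve for the ratio: y/x = [4·p_x/p_y]^(0.25).
Substitute y = (y/x)·x into the budget: x* = M/(p_x + p_y·(y/x)).
Numerically y/x = 1.694984, so x* = 104/(13 + 6.3·1.694984) = 4.3922 and y* = 1.694984·4.3922 = 7.4447.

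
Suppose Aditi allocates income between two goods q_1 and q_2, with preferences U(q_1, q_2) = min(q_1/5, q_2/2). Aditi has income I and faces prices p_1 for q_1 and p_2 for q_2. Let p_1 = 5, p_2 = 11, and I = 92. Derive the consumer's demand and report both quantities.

q_1* = 9.7872, q_2* = 3.9149

Leontief preferences: the optimum is at the kink where q_1/5 = q_2/2, i.e. q_2 = (2/5)·q_1.
Budget: p_1·q_1 + p_2·(2/5)·q_1 = I, so (5·p_1 + 2·p_2)·q_1 = 5·I.
Demand: q_1*(p_1,p_2,I) = 5·I/(5·p_1 + 2·p_2), q_2* = 2·I/(5·p_1 + 2·p_2).
Here 5·5 + 2·11 = 47, giving q_1* = 9.7872 and q_2* = 3.9149.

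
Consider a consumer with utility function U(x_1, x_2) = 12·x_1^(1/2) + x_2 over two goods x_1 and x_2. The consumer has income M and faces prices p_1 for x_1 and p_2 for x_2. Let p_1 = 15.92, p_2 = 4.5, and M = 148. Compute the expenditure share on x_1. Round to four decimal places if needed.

share on x_1 = 0.3094

Set MRS = p_1/p_2: 6·x_1^(−1/2) = p_1/p_2.
Solve: √x_1 = 6·p_2/p_1, so x_1*(p_1,p_2) = (6·p_2/p_1)², and x_2* = (M − p_1·x_1*)/p_2.
Plugging in: x_1* = (6·4.5/15.92)² = 2.8763, x_2* = 22.713.
Expenditure on x_1: 15.92·2.8763 = 45.7915; share = 0.3094.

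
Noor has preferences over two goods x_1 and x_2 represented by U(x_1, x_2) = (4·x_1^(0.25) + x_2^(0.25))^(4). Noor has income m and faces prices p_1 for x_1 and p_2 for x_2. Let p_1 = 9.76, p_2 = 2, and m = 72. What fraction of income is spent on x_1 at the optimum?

share on x_1 = 0.7892

MRS = MU_x_1/MU_x_2 = 4·(x_2/x_1)^(0.75). Set equal to p_1/p_2.
Hence x_2/x_1 = ((1/4)·p_1/p_2)^(1/(0.75)), i.e. raised to the 4/3 power.
Substitute x_2 = (x_2/x_1)·x_1 into the budget: x_1* = m/(p_1 + p_2·(x_2/x_1)).
Numerically x_2/x_1 = 1.303606, so x_1* = 72/(9.76 + 2·1.303606) = 5.8218 and x_2* = 1.303606·5.8218 = 7.5894.
Expenditure on x_1: 9.76·5.8218 = 56.8212; share = 0.7892.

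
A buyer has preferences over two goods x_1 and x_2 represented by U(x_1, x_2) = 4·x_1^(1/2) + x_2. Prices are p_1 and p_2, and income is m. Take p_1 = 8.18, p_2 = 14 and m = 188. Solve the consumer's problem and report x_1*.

Set MRS = p_1/p_2: 2·x_1^(−1/2) = p_1/p_2.
Thus x_1* = (2·p_2/p_1)² — independent of m — with the rest of income spent on x_2.
Plugging in: x_1* = (2·14/8.18)² = 11.7168.

x_1* = 11.7168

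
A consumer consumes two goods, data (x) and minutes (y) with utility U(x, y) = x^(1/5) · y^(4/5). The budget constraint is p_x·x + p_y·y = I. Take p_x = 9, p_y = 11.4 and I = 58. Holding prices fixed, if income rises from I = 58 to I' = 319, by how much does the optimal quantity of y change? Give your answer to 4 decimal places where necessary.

Δy* = 18.3158

Tangency: MRS = (1/4)·y/x = p_x/p_y.
Rearranging, p_y·y = 4·p_x·x. Substituting into the budget gives p_x·x·(1 + 4) = I.
Demand: x*(p_x,p_y,I) = 0.2·I/p_x and y* = 0.8·I/p_y.
At p_x=9, p_y=11.4, I=58: y* = 0.8·58/11.4 = 4.0702.
At I' = 319: y* = 22.386. Change: 22.386 − 4.0702 = 18.3158.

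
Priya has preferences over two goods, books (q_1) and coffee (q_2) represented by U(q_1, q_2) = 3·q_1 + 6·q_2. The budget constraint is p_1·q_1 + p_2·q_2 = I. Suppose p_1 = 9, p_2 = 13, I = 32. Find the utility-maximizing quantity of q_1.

q_1* = 0

Perfect substitutes: compare marginal utility per dollar. 3/p_1 vs 6/p_2 → 0.3333 vs 0.4615.
q_2 gives more utility per dollar, so spend all income on q_2: q_2* = I/p_2, q_1* = 0.
Numerically: q_1* = 0, q_2* = 2.4615.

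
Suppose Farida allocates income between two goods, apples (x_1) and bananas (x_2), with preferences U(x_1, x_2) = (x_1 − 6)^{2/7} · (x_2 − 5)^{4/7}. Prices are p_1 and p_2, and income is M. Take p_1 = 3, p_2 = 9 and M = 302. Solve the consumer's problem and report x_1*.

Let x_1' = x_1−6, x_2' = x_2−5. MRS = (1/2)·x_2'/x_1' = p_1/p_2.
Substituting into the budget: x_1* = 6 + 1/3·(M − 6·p_1 − 5·p_2)/p_1, and x_2* = 5 + 2/3·(…)/p_2.
Discretionary income = 302 − 6·3 − 5·9 = 239; x_1* = 6 + 1/3·239/3 = 32.5556.

x_1* = 32.5556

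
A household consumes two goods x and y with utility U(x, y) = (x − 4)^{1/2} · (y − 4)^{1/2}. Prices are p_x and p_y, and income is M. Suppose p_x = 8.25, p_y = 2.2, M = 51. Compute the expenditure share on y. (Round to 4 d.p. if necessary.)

This is Cobb-Douglas in (x−4, y−4): tangency gives 0.5·p_y·(y−4) = 0.5·p_x·(x−4).
Substituting into the budget: x* = 4 + 0.5·(M − 4·p_x − 4·p_y)/p_x, and y* = 4 + 0.5·(…)/p_y.
Discretionary income = 51 − 4·8.25 − 4·2.2 = 9.2; x* = 4 + 0.5·9.2/8.25 = 4.5576; y* = 4 + 0.5·9.2/2.2 = 6.0909.
Expenditure on y: 2.2·6.0909 = 13.4; share = 0.2627.

share on y = 0.2627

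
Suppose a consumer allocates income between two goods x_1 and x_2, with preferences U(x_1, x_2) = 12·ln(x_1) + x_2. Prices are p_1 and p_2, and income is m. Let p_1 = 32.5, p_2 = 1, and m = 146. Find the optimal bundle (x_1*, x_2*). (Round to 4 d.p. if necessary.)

x_1* = 0.3692, x_2* = 134

Set MRS = p_1/p_2: (12/x_1)/1 = p_1/p_2.
So x_1*(p_1,p_2) = 12·p_2/p_1, independent of income; and x_2* = (m − 12·p_2)/p_2.
At the given prices: x_1* = 12·1/32.5 = 0.3692, and x_2* = 134.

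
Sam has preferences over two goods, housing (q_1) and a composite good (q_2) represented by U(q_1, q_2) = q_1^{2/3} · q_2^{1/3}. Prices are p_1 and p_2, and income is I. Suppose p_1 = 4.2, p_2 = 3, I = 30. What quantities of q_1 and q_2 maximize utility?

q_1* = 4.7619, q_2* = 3.3333

The MRS is 2·q_2/q_1. Set MRS = p_1/p_2.
So 2/3·p_2·q_2 = 1/3·p_1·q_1; combined with the budget, a share 2/3 of income goes to q_1.
Demand: q_1*(p_1,p_2,I) = 2/3·I/p_1 and q_2* = 1/3·I/p_2.
At p_1=4.2, p_2=3, I=30: q_1* = 2/3·30/4.2 = 4.7619, q_2* = 3.3333.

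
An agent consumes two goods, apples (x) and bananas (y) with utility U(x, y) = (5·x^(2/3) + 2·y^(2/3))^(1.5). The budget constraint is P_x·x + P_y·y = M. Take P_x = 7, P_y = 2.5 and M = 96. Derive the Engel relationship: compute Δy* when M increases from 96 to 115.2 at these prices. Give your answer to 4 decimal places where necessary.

Δy* = 2.566

MRS = MU_x/MU_y = (5/2)·(y/x)^(1/3). Set equal to P_x/P_y.
Hence y/x = ((2/5)·P_x/P_y)^(1/(1/3)), i.e. raised to the 3 power.
With the ratio pinned down, the budget gives x* = M/(P_x + P_y·(y/x)) and y* = (y/x)·x*.
Numerically y/x = 1.404928, so x* = 96/(7 + 2.5·1.404928) = 9.1321 and y* = 1.404928·9.1321 = 12.83.
At M' = 115.2: y* = 15.396. Change: 15.396 − 12.83 = 2.566.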